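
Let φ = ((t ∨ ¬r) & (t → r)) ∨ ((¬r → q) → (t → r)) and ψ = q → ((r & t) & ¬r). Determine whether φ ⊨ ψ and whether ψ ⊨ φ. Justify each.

(⟹) This fails. Under r = F, t = F, q = T, the left side is true but the right side is false.

(⟸) Assume the antecedent. If r is true, the consequent reduces to true regardless of the other variables. If r is false, the antecedent forces (r = F, t = F, q = F) or (r = F, t = T, q = F), and the consequent holds there. Either way the consequent holds.

Not equivalent: only (⇐) holds.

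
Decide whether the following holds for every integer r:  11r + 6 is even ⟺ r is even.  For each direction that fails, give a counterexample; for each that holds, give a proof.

Converse. Suppose r is even; write r = 2j. Then 11r + 6 = 11·(2j) + 6 = 2·11j + 6, which is even.

Forward direction. Suppose 11r + 6 is even. Since 11 is odd, 11r and r have the same parity, so 11r + 6 ≡ r + 6 (mod 2). As 6 is even, 11r + 6 is even exactly when r is even. Thus r is even.

Both directions hold; the statement is true.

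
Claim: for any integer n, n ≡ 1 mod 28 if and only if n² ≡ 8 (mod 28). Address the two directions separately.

Neither direction holds.

(→) This fails: take n = 1. Then 1 ≡ 1 (mod 28), but 1² = 1 ≡ 1 (mod 28), not 8.

(←) This fails: take n = 6. Then 6² = 36 ≡ 8 (mod 28), yet 6 ≡ 6 (mod 28), not 1.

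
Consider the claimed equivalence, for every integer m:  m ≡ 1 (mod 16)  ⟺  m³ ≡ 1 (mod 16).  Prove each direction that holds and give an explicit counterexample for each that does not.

Equivalent; both directions hold.

(⟹) Suppose m ≡ 1 (mod 16). Write m = 16j + 1. Then (16j + 1)³ = 4096j³ + 768j² + 48j + 1 = 16(256j³ + 48j² + 3j) + 1, so m³ ≡ 1 (mod 16).

(⟸) Conversely, suppose m³ ≡ 1 (mod 16). The only residue r in {0, …, 15} with r³ ≡ 1 (mod 16) is r = 1, so m ≡ 1 (mod 16).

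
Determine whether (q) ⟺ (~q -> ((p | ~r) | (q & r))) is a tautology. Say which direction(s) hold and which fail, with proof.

Only the forward implication holds.

(⇒) Assume the antecedent. If r is true, the antecedent forces (r = T, q = T, p = F) or (r = T, q = T, p = T), and ~q -> ((p | ~r) | (q & r)) holds there. If r is false, ~q -> ((p | ~r) | (q & r)) reduces to true regardless of the other variables. Either way ~q -> ((p | ~r) | (q & r)) holds.

(⇐) This fails. Under r = F, q = F, p = F, the left side is false but the right side is true.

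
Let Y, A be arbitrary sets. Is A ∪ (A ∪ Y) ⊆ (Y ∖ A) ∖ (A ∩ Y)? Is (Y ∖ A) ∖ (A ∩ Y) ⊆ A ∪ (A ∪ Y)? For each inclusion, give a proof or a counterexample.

(⊆) fails; (⊇) holds.

Reverse inclusion. Let x ∈ (Y ∖ A) ∖ (A ∩ Y). Then x ∈ Y and x ∉ A, from which x ∈ A ∪ (A ∪ Y).

Forward inclusion. This inclusion fails. Take Y = ∅, A = {1}; then 1 ∈ A ∪ (A ∪ Y) but 1 ∉ (Y ∖ A) ∖ (A ∩ Y).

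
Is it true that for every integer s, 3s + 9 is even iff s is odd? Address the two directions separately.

(⟸) Suppose s is odd; write s = 2j + 1. Then 3s + 9 = 3·(2j + 1) + 9 = 2·3j + 12, which is even.

(⟹) Suppose 3s + 9 is even. Since 3 is odd, 3s and s have the same parity, so 3s + 9 ≡ s + 9 (mod 2). As 9 is odd, 3s + 9 is even exactly when s is odd. Thus s is odd.

Equivalent; both directions hold.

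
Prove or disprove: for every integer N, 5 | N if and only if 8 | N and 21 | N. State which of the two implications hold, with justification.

Neither implication holds.

[⇒] This fails: take N = 5. Certainly 5 ∣ 5, but 8 ∤ 5.

[⇐] This fails: take N = 168. Both 8 ∣ 168 and 21 ∣ 168, yet 168 is not a multiple of 5 (since 168 = 33·5 + 3), so 5 ∤ 168.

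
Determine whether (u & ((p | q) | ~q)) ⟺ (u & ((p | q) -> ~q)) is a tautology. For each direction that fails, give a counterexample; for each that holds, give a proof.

(→) This fails. Under p = F, q = T, u = T, the left side is true but the right side is false.

(←) Assume the antecedent. If p is true, the antecedent forces (p = T, q = F, u = T), and u & ((p | q) | ~q) holds there. If p is false, the antecedent forces (p = F, q = F, u = T), and u & ((p | q) | ~q) holds there. Either way u & ((p | q) | ~q) holds.

(⇒) fails; (⇐) holds.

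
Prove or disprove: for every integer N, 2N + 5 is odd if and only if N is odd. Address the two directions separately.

(⇒) fails; (⇐) holds.

(⟸) Suppose N is odd. Since 2 is even, 2N is even for every N, so 2N + 5 has the same parity as 5, which is odd. Hence 2N + 5 is odd.

(⟹) This fails: take N = 4. Then 2N + 5 = 13, which is odd, yet N = 4 is even, not odd.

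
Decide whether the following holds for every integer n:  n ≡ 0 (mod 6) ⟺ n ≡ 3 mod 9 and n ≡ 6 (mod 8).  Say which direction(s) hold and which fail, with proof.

(⇒) This fails: n = 0 gives 0 ≡ 0 (mod 6) but 0 ≡ 0 (mod 9), so the conjunction on the right does not hold.

(⇐) Conversely, if n ≡ 3 (mod 9) and n ≡ 6 (mod 8), then by the Chinese remainder theorem n ≡ 30 (mod 72). Since 30 ≡ 0 (mod 6) and 6 ∣ 72, we get n ≡ 0 (mod 6).

The forward direction fails; the converse holds.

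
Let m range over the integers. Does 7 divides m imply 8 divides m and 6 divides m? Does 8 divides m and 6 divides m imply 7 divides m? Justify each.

(⇒) This fails: take m = 7. Certainly 7 ∣ 7, but 8 ∤ 7.

(⇐) This fails: take m = 24. Both 8 ∣ 24 and 6 ∣ 24, yet 24 is not a multiple of 7 (since 24 = 3·7 + 3), so 7 ∤ 24.

Neither direction holds.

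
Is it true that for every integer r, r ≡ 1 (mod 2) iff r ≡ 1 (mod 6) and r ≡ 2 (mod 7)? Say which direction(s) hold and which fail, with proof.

(→) This fails: r = 1 gives 1 ≡ 1 (mod 2) but 1 ≡ 1 (mod 7), so the conjunction on the right does not hold.

(←) Conversely, if r ≡ 1 (mod 6) and r ≡ 2 (mod 7), then by the Chinese remainder theorem r ≡ 37 (mod 42). Since 37 ≡ 1 (mod 2) and 2 ∣ 42, we get r ≡ 1 (mod 2).

Only the converse holds.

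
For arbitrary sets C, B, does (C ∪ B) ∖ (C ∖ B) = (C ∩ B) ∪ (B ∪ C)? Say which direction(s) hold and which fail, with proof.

Forward inclusion. Let x ∈ (C ∪ B) ∖ (C ∖ B). Then either x ∈ B and x ∉ C; or x ∈ C ∩ B. In each case x ∈ (C ∩ B) ∪ (B ∪ C), so (C ∪ B) ∖ (C ∖ B) ⊆ (C ∩ B) ∪ (B ∪ C).

Reverse inclusion. This inclusion fails. Take C = {1}, B = ∅; then 1 ∈ (C ∩ B) ∪ (B ∪ C) but 1 ∉ (C ∪ B) ∖ (C ∖ B).

The sets are not equal: only the forward inclusion holds.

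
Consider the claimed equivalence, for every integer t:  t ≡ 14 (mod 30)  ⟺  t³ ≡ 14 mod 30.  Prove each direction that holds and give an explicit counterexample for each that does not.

[⇒] Suppose t ≡ 14 (mod 30). Write t = 30j + 14. Then (30j + 14)³ = 27000j³ + 37800j² + 17640j + 2744 = 30(900j³ + 1260j² + 588j + 91) + 14, so t³ ≡ 14 (mod 30).

[⇐] Conversely, suppose t³ ≡ 14 (mod 30). The only residue r in {0, …, 29} with r³ ≡ 14 (mod 30) is r = 14, so t ≡ 14 (mod 30).

Both directions hold.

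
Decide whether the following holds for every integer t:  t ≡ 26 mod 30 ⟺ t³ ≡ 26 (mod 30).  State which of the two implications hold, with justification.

Equivalent; both directions hold.

Forward direction. Suppose t ≡ 26 mod 30. Write t = 30j + 26. Then (30j + 26)³ = 27000j³ + 70200j² + 60840j + 17576 = 30(900j³ + 2340j² + 2028j + 585) + 26, so t³ ≡ 26 (mod 30).

Converse. Suppose t³ ≡ 26 (mod 30). The only residue r in {0, …, 29} with r³ ≡ 26 (mod 30) is r = 26, so t ≡ 26 (mod 30).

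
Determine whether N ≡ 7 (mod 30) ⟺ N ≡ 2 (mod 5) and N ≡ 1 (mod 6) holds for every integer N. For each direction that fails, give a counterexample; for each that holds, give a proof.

The biconditional holds.

Forward direction. Suppose N ≡ 7 (mod 30); write N = 30j + 7. Since 5 ∣ 30, reducing mod 5 gives N ≡ 7 ≡ 2 (mod 5); since 6 ∣ 30, reducing mod 6 gives N ≡ 7 ≡ 1 (mod 6).

Converse. If N ≡ 2 (mod 5) and N ≡ 1 (mod 6), then by the Chinese remainder theorem N ≡ 7 (mod 30). This is exactly N ≡ 7 (mod 30).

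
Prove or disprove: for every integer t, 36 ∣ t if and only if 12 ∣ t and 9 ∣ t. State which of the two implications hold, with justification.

(←) Suppose 12 ∣ t and 9 ∣ t. Any common multiple of 12 and 9 is a multiple of their lcm; here lcm(12, 9) = 12·9/gcd(12, 9) = 108/3 = 36, so 36 ∣ t.

(→) If 36 ∣ t, write t = 36q. Since 36 = 3·12, t = 12·(3q), so 12 ∣ t; and since 36 = 4·9, t = 9·(4q), so 9 ∣ t.

Both directions hold; the statement is true.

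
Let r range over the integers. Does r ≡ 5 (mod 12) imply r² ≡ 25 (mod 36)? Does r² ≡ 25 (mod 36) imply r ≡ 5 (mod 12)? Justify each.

Neither implication holds.

Forward direction. This fails: take r = 17. Then 17 ≡ 5 (mod 12), but 17² = 289 ≡ 1 (mod 36), not 25.

Converse. This fails: take r = 13. Then 13² = 169 ≡ 25 (mod 36), yet 13 ≡ 1 (mod 12), not 5.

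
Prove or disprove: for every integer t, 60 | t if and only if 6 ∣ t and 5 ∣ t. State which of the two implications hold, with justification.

Forward direction. If 60 ∣ t, write t = 60q. Since 60 = 10·6, t = 6·(10q), so 6 ∣ t; and since 60 = 12·5, t = 5·(12q), so 5 ∣ t.

Converse. This fails: take t = 30. Both 6 ∣ 30 and 5 ∣ 30, yet 30 is not a multiple of 60 (since 30 = 0·60 + 30), so 60 ∤ 30.

Only the forward implication holds.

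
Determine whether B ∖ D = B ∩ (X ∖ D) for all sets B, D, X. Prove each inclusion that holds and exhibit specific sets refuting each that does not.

(⊆) This inclusion fails. Take B = {1}, D = ∅, X = ∅; then 1 ∈ B ∖ D but 1 ∉ B ∩ (X ∖ D).

(⊇) Let x ∈ B ∩ (X ∖ D). Then x ∈ B ∩ X and x ∉ D, from which x ∈ B ∖ D.

(⊆) fails; (⊇) holds.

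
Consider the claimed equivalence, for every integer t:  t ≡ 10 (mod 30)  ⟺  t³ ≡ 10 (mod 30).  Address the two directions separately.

Converse. Suppose t³ ≡ 10 (mod 30). The only residue r in {0, …, 29} with r³ ≡ 10 (mod 30) is r = 10, so t ≡ 10 (mod 30).

Forward direction. Suppose t ≡ 10 (mod 30). Write t = 30j + 10. Then (30j + 10)³ = 27000j³ + 27000j² + 9000j + 1000 = 30(900j³ + 900j² + 300j + 33) + 10, so t³ ≡ 10 (mod 30).

Both directions hold; the statement is true.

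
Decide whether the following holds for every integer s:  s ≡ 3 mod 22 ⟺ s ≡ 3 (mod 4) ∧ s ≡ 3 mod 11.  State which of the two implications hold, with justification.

(⇒) This fails: s = 25 gives 25 ≡ 3 (mod 22) but 25 ≡ 1 (mod 4), so the conjunction on the right does not hold.

(⇐) Conversely, if s ≡ 3 (mod 4) and s ≡ 3 (mod 11), then by the Chinese remainder theorem s ≡ 3 (mod 44). Since 3 ≡ 3 (mod 22) and 22 ∣ 44, we get s ≡ 3 (mod 22).

Only the converse holds.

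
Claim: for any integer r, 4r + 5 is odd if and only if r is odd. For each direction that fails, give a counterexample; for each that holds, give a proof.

(⟹) This fails: take r = 2. Then 4r + 5 = 13, which is odd, yet r = 2 is even, not odd.

(⟸) Suppose r is odd. Since 4 is even, 4r is even for every r, so 4r + 5 has the same parity as 5, which is odd. Hence 4r + 5 is odd.

Not equivalent: only (⇐) holds.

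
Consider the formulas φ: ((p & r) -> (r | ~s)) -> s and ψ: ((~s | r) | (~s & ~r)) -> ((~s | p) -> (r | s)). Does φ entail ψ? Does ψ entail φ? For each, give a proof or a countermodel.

(⇒) Assume the antecedent. If s is true, the consequent reduces to true regardless of the other variables. If s is false, the antecedent cannot hold. Either way the consequent holds.

(⇐) This fails. Under s = F, r = T, p = F, the left side is false but the right side is true.

(⇒) holds; (⇐) fails.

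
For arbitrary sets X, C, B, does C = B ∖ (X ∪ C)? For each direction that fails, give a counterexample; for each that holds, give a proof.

Both inclusions fail.

(⊆) This inclusion fails. Take X = ∅, C = {1}, B = ∅; then 1 ∈ C but 1 ∉ B ∖ (X ∪ C).

(⊇) This inclusion fails. Take X = ∅, C = ∅, B = {1}; then 1 ∈ B ∖ (X ∪ C) but 1 ∉ C.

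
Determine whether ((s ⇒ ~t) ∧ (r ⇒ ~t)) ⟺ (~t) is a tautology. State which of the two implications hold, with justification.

(⟸) Assume the antecedent. If r is true, the antecedent forces (r = T, s = F, t = F) or (r = T, s = T, t = F), and (s ⇒ ~t) ∧ (r ⇒ ~t) holds there. If r is false, the antecedent forces (r = F, s = F, t = F) or (r = F, s = T, t = F), and (s ⇒ ~t) ∧ (r ⇒ ~t) holds there. Either way (s ⇒ ~t) ∧ (r ⇒ ~t) holds.

(⟹) This fails. Under r = F, s = F, t = T, the left side is true but the right side is false.

Only the converse holds.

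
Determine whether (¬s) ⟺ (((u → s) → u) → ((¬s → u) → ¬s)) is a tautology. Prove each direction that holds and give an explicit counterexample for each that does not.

Not equivalent: only (⇒) holds.

[⇒] Assume the antecedent. If u is true, the antecedent forces (u = T, s = F), and the consequent holds there. If u is false, the consequent reduces to true regardless of the other variables. Either way the consequent holds.

[⇐] This fails. Under u = F, s = T, the left side is false but the right side is true.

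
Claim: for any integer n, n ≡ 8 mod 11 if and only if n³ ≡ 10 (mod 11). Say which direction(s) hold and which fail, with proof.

(→) This fails: take n = 8. Then 8 ≡ 8 (mod 11), but 8³ = 512 ≡ 6 (mod 11), not 10.

(←) This fails: take n = 10. Then 10³ = 1000 ≡ 10 (mod 11), yet 10 ≡ 10 (mod 11), not 8.

Both directions fail.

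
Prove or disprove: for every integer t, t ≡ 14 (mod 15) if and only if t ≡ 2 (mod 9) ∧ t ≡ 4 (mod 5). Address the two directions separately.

(⇒) This fails: t = 44 gives 44 ≡ 14 (mod 15) but 44 ≡ 8 (mod 9), so the conjunction on the right does not hold.

(⇐) Conversely, if t ≡ 2 (mod 9) and t ≡ 4 (mod 5), then by the Chinese remainder theorem t ≡ 29 (mod 45). Since 29 ≡ 14 (mod 15) and 15 ∣ 45, we get t ≡ 14 (mod 15).

Only the reverse direction holds.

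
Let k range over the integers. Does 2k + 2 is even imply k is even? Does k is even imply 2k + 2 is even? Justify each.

(⇒) fails; (⇐) holds.

[⇒] This fails: take k = 7. Then 2k + 2 = 16, which is even, yet k = 7 is odd, not even.

[⇐] Suppose k is even. Since 2 is even, 2k is even for every k, so 2k + 2 has the same parity as 2, which is even. Hence 2k + 2 is even.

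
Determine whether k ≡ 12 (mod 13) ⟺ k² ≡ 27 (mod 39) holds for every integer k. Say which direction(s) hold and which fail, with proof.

(⇒) fails and (⇐) fails.

(⇒) This fails: take k = 25. Then 25 ≡ 12 (mod 13), but 25² = 625 ≡ 1 (mod 39), not 27.

(⇐) This fails: take k = 27. Then 27² = 729 ≡ 27 (mod 39), yet 27 ≡ 1 (mod 13), not 12.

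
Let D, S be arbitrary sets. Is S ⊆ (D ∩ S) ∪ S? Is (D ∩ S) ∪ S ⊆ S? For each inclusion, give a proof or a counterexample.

Both inclusions hold.

(⟹) Let x ∈ S. Then either x ∈ S and x ∉ D; or x ∈ D ∩ S. In each case x ∈ (D ∩ S) ∪ S, so S ⊆ (D ∩ S) ∪ S.

(⟸) Let x ∈ (D ∩ S) ∪ S. Then either x ∈ S and x ∉ D; or x ∈ D ∩ S. In each case x ∈ S, so (D ∩ S) ∪ S ⊆ S.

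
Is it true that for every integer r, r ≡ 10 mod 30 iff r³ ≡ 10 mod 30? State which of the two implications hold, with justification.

The biconditional holds.

(⇒) Suppose r ≡ 10 mod 30. Write r = 30j + 10. Then (30j + 10)³ = 27000j³ + 27000j² + 9000j + 1000 = 30(900j³ + 900j² + 300j + 33) + 10, so r³ ≡ 10 (mod 30).

(⇐) Conversely, suppose r³ ≡ 10 (mod 30). The only residue r in {0, …, 29} with r³ ≡ 10 (mod 30) is r = 10, so r ≡ 10 (mod 30).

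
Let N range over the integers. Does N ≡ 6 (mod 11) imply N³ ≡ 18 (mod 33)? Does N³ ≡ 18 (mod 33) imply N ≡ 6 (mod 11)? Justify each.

(⇒) This fails: take N = 17. Then 17 ≡ 6 (mod 11), but 17³ = 4913 ≡ 29 (mod 33), not 18.

(⇐) Conversely, the residues r modulo 33 with r³ ≡ 18 (mod 33) are exactly {6}, and each is ≡ 6 (mod 11).

The forward direction fails; the converse holds.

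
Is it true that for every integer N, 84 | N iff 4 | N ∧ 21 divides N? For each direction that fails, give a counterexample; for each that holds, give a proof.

Equivalent; both directions hold.

(⇒) If 84 ∣ N, write N = 84q. Since 84 = 21·4, N = 4·(21q), so 4 ∣ N; and since 84 = 4·21, N = 21·(4q), so 21 ∣ N.

(⇐) Suppose 4 ∣ N and 21 ∣ N. Any common multiple of 4 and 21 is a multiple of their lcm; here gcd(4, 21) = 1, so lcm(4, 21) = 4·21 = 84, so 84 ∣ N.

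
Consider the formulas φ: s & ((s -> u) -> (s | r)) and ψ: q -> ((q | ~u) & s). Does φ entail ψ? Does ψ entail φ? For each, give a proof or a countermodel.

Only the forward implication holds.

[⇒] Assume the antecedent. If s is true, q -> ((q | ~u) & s) reduces to true regardless of the other variables. If s is false, the antecedent cannot hold. Either way q -> ((q | ~u) & s) holds.

[⇐] This fails. Under u = F, s = F, q = F, r = F, the left side is false but the right side is true.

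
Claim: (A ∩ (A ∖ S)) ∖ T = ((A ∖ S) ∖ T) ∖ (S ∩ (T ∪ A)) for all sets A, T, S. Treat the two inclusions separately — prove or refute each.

The two sets are equal.

Forward inclusion. Let x ∈ (A ∩ (A ∖ S)) ∖ T. Then x ∈ A and x ∉ T, S, from which x ∈ ((A ∖ S) ∖ T) ∖ (S ∩ (T ∪ A)).

Reverse inclusion. Let x ∈ ((A ∖ S) ∖ T) ∖ (S ∩ (T ∪ A)). Then x ∈ A and x ∉ T, S, from which x ∈ (A ∩ (A ∖ S)) ∖ T.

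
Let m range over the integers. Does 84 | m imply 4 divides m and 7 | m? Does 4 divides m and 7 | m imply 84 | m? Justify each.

(⇒) holds; (⇐) fails.

[⇐] This fails: take m = 28. Both 4 ∣ 28 and 7 ∣ 28, yet 28 is not a multiple of 84 (since 28 = 0·84 + 28), so 84 ∤ 28.

[⇒] If 84 ∣ m, write m = 84q. Since 84 = 21·4, m = 4·(21q), so 4 ∣ m; and since 84 = 12·7, m = 7·(12q), so 7 ∣ m.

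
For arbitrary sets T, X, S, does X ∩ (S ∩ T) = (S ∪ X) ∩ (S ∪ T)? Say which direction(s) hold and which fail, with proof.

Only the forward inclusion holds.

(⟹) Let x ∈ X ∩ (S ∩ T). Then x ∈ T ∩ X ∩ S, from which x ∈ (S ∪ X) ∩ (S ∪ T).

(⟸) This inclusion fails. Take T = {1}, X = {1}, S = ∅; then 1 ∈ (S ∪ X) ∩ (S ∪ T) but 1 ∉ X ∩ (S ∩ T).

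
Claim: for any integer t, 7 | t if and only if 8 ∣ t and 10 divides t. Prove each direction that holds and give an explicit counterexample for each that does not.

[⇒] This fails: take t = 7. Certainly 7 ∣ 7, but 8 ∤ 7.

[⇐] This fails: take t = 40. Both 8 ∣ 40 and 10 ∣ 40, yet 40 is not a multiple of 7 (since 40 = 5·7 + 5), so 7 ∤ 40.

Neither direction holds.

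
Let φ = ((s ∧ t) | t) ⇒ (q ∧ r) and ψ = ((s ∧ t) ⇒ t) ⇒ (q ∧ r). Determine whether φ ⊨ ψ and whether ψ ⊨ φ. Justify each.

The forward direction fails; the converse holds.

(→) This fails. Under s = F, t = F, q = F, r = F, the left side is true but the right side is false.

(←) Assume the antecedent. If s is true, the antecedent forces (s = T, t = F, q = T, r = T) or (s = T, t = T, q = T, r = T), and ((s ∧ t) | t) ⇒ (q ∧ r) holds there. If s is false, the antecedent forces (s = F, t = F, q = T, r = T) or (s = F, t = T, q = T, r = T), and ((s ∧ t) | t) ⇒ (q ∧ r) holds there. Either way ((s ∧ t) | t) ⇒ (q ∧ r) holds.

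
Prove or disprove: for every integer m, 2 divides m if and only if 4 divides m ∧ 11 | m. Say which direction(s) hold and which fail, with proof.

(←) Suppose 4 ∣ m and 11 ∣ m. Any common multiple of 4 and 11 is a multiple of their lcm; here gcd(4, 11) = 1, so lcm(4, 11) = 4·11 = 44, so 44 ∣ m. Since 2 ∣ 44, it follows that 2 ∣ m.

(→) This fails: take m = 2. Certainly 2 ∣ 2, but 4 ∤ 2.

Only the reverse direction holds.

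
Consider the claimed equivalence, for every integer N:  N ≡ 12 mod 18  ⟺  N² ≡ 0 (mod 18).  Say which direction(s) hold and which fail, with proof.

The forward direction holds; the converse fails.

(←) This fails: take N = 0. Then 0² = 0 ≡ 0 (mod 18), yet 0 ≡ 0 (mod 18), not 12.

(→) Suppose N ≡ 12 mod 18. Write N = 18j + 12. Then (18j + 12)² = 324j² + 432j + 144 = 18(18j² + 24j + 8) + 0, so N² ≡ 0 (mod 18).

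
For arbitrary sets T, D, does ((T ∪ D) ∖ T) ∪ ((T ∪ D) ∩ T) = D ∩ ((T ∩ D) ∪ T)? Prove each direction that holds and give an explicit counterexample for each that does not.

(⟹) This inclusion fails. Take T = {1}, D = ∅; then 1 ∈ ((T ∪ D) ∖ T) ∪ ((T ∪ D) ∩ T) but 1 ∉ D ∩ ((T ∩ D) ∪ T).

(⟸) Let x ∈ D ∩ ((T ∩ D) ∪ T). Then x ∈ T ∩ D, from which x ∈ ((T ∪ D) ∖ T) ∪ ((T ∪ D) ∩ T).

The sets are not equal: only the reverse inclusion holds.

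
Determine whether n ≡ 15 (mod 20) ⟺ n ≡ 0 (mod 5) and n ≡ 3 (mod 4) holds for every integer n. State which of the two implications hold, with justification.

Both directions hold; the statement is true.

Forward direction. Suppose n ≡ 15 (mod 20); write n = 20j + 15. Since 5 ∣ 20, reducing mod 5 gives n ≡ 15 ≡ 0 (mod 5); since 4 ∣ 20, reducing mod 4 gives n ≡ 15 ≡ 3 (mod 4).

Converse. If n ≡ 0 (mod 5) and n ≡ 3 (mod 4), then by the Chinese remainder theorem n ≡ 15 (mod 20). This is exactly n ≡ 15 (mod 20).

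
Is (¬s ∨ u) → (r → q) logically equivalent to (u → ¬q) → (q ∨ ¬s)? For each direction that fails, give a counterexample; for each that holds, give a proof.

Both directions fail.

(⇒) This fails. Under q = F, u = F, s = T, r = F, the left side is true but the right side is false.

(⇐) This fails. Under q = F, u = F, s = F, r = T, the left side is false but the right side is true.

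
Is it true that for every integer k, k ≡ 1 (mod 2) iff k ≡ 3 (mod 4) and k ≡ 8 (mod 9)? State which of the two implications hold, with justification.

(→) This fails: k = 1 gives 1 ≡ 1 (mod 2) but 1 ≡ 1 (mod 4), so the conjunction on the right does not hold.

(←) Conversely, if k ≡ 3 (mod 4) and k ≡ 8 (mod 9), then by the Chinese remainder theorem k ≡ 35 (mod 36). Since 35 ≡ 1 (mod 2) and 2 ∣ 36, we get k ≡ 1 (mod 2).

Only the converse holds.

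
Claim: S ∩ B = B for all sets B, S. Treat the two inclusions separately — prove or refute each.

Forward inclusion. Let x ∈ S ∩ B. Then x ∈ B ∩ S, from which x ∈ B.

Reverse inclusion. This inclusion fails. Take B = {1}, S = ∅; then 1 ∈ B but 1 ∉ S ∩ B.

The sets are not equal: only the forward inclusion holds.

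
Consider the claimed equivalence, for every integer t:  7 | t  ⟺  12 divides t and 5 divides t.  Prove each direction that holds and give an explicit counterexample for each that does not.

(⇒) This fails: take t = 7. Certainly 7 ∣ 7, but 12 ∤ 7.

(⇐) This fails: take t = 60. Both 12 ∣ 60 and 5 ∣ 60, yet 60 is not a multiple of 7 (since 60 = 8·7 + 4), so 7 ∤ 60.

(⇒) fails and (⇐) fails.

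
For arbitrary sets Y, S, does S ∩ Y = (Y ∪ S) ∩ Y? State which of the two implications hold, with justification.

The sets are not equal: only the forward inclusion holds.

(⊆) Let x ∈ S ∩ Y. Then x ∈ Y ∩ S, from which x ∈ (Y ∪ S) ∩ Y.

(⊇) This inclusion fails. Take Y = {1}, S = ∅; then 1 ∈ (Y ∪ S) ∩ Y but 1 ∉ S ∩ Y.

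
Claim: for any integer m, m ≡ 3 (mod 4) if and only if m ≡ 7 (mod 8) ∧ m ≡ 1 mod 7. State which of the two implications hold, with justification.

The forward direction fails; the converse holds.

[⇒] This fails: m = 3 gives 3 ≡ 3 (mod 4) but 3 ≡ 3 (mod 8), so the conjunction on the right does not hold.

[⇐] Conversely, if m ≡ 7 (mod 8) and m ≡ 1 (mod 7), then by the Chinese remainder theorem m ≡ 15 (mod 56). Since 15 ≡ 3 (mod 4) and 4 ∣ 56, we get m ≡ 3 (mod 4).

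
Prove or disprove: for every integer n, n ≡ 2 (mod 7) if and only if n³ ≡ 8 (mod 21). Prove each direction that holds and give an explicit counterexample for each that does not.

[⇒] This fails: take n = 9. Then 9 ≡ 2 (mod 7), but 9³ = 729 ≡ 15 (mod 21), not 8.

[⇐] This fails: take n = 8. Then 8³ = 512 ≡ 8 (mod 21), yet 8 ≡ 1 (mod 7), not 2.

Neither direction holds.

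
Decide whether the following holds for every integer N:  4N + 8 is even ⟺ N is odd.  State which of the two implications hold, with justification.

(⟹) This fails: take N = 4. Then 4N + 8 = 24, which is even, yet N = 4 is even, not odd.

(⟸) Suppose N is odd. Since 4 is even, 4N is even for every N, so 4N + 8 has the same parity as 8, which is even. Hence 4N + 8 is even.

Only the reverse direction holds.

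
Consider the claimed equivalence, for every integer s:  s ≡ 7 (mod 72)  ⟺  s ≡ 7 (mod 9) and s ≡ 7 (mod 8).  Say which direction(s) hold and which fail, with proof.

The biconditional holds.

(→) Suppose s ≡ 7 (mod 72); write s = 72j + 7. Since 9 ∣ 72, reducing mod 9 gives s ≡ 7 (mod 9); since 8 ∣ 72, reducing mod 8 gives s ≡ 7 (mod 8).

(←) Conversely, if s ≡ 7 (mod 9) and s ≡ 7 (mod 8), then by the Chinese remainder theorem s ≡ 7 (mod 72). This is exactly s ≡ 7 (mod 72).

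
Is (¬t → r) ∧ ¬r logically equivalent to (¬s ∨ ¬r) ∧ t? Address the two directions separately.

(←) This fails. Under t = T, s = F, r = T, the left side is false but the right side is true.

(→) Assume the antecedent. If t is true, the antecedent forces (t = T, s = F, r = F) or (t = T, s = T, r = F), and (¬s ∨ ¬r) ∧ t holds there. If t is false, the antecedent cannot hold. Either way (¬s ∨ ¬r) ∧ t holds.

The forward direction holds; the converse fails.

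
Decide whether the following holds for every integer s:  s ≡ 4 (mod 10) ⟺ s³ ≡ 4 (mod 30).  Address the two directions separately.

The forward direction fails; the converse holds.

(←) The residues r modulo 30 with r³ ≡ 4 (mod 30) are exactly {4}, and each is ≡ 4 (mod 10).

(→) This fails: take s = 14. Then 14 ≡ 4 (mod 10), but 14³ = 2744 ≡ 14 (mod 30), not 4.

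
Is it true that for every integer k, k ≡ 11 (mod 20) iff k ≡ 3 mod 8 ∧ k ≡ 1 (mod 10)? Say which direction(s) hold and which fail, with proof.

Not equivalent: only (⇐) holds.

(⇐) If k ≡ 3 (mod 8) and k ≡ 1 (mod 10), then by the Chinese remainder theorem k ≡ 11 (mod 40). Since 11 ≡ 11 (mod 20) and 20 ∣ 40, we get k ≡ 11 (mod 20).

(⇒) This fails: k = 31 gives 31 ≡ 11 (mod 20) but 31 ≡ 7 (mod 8), so the conjunction on the right does not hold.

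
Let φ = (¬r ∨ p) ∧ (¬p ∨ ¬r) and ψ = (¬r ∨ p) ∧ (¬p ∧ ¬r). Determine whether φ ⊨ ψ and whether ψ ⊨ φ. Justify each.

(⇒) This fails. Under r = F, p = T, the left side is true but the right side is false.

(⇐) Assume the antecedent. If r is true, the antecedent cannot hold. If r is false, (¬r ∨ p) ∧ (¬p ∨ ¬r) reduces to true regardless of the other variables. Either way (¬r ∨ p) ∧ (¬p ∨ ¬r) holds.

Only the converse holds.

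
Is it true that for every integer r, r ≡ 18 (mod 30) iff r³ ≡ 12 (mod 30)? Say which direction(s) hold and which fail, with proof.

Forward direction. Suppose r ≡ 18 (mod 30). Write r = 30j + 18. Then (30j + 18)³ = 27000j³ + 48600j² + 29160j + 5832 = 30(900j³ + 1620j² + 972j + 194) + 12, so r³ ≡ 12 (mod 30).

Converse. Suppose r³ ≡ 12 (mod 30). The only residue r in {0, …, 29} with r³ ≡ 12 (mod 30) is r = 18, so r ≡ 18 (mod 30).

The biconditional holds.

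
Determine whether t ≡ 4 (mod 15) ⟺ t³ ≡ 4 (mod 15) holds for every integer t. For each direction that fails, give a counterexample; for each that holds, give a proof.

Forward direction. Suppose t ≡ 4 (mod 15). Write t = 15j + 4. Then (15j + 4)³ = 3375j³ + 2700j² + 720j + 64 = 15(225j³ + 180j² + 48j + 4) + 4, so t³ ≡ 4 (mod 15).

Converse. Suppose t³ ≡ 4 (mod 15). The only residue r in {0, …, 14} with r³ ≡ 4 (mod 15) is r = 4, so t ≡ 4 (mod 15).

The biconditional holds.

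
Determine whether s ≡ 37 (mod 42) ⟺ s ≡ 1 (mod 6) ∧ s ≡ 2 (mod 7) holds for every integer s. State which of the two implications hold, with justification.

Forward direction. Suppose s ≡ 37 (mod 42); write s = 42j + 37. Since 6 ∣ 42, reducing mod 6 gives s ≡ 37 ≡ 1 (mod 6); since 7 ∣ 42, reducing mod 7 gives s ≡ 37 ≡ 2 (mod 7).

Converse. If s ≡ 1 (mod 6) and s ≡ 2 (mod 7), then by the Chinese remainder theorem s ≡ 37 (mod 42). This is exactly s ≡ 37 (mod 42).

Both directions hold.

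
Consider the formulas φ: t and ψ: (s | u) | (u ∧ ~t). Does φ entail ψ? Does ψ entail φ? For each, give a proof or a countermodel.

(⇒) fails and (⇐) fails.

(⇒) This fails. Under s = F, u = F, t = T, the left side is true but the right side is false.

(⇐) This fails. Under s = T, u = F, t = F, the left side is false but the right side is true.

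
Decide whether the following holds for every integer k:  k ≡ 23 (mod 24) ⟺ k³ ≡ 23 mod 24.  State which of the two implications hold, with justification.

Both directions hold; the statement is true.

[⇒] Suppose k ≡ 23 (mod 24). Write k = 24j + 23. Then (24j + 23)³ = 13824j³ + 39744j² + 38088j + 12167 = 24(576j³ + 1656j² + 1587j + 506) + 23, so k³ ≡ 23 (mod 24).

[⇐] Conversely, suppose k³ ≡ 23 (mod 24). The only residue r in {0, …, 23} with r³ ≡ 23 (mod 24) is r = 23, so k ≡ 23 (mod 24).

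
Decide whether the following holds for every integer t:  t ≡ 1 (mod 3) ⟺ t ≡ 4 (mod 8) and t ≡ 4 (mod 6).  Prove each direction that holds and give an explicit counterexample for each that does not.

The forward direction fails; the converse holds.

[⇐] If t ≡ 4 (mod 8) and t ≡ 4 (mod 6), then by the Chinese remainder theorem t ≡ 4 (mod 24). Since 4 ≡ 1 (mod 3) and 3 ∣ 24, we get t ≡ 1 (mod 3).

[⇒] This fails: t = 1 gives 1 ≡ 1 (mod 3) but 1 ≡ 1 (mod 8), so the conjunction on the right does not hold.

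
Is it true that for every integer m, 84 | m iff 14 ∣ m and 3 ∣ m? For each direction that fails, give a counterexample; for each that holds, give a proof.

(⇒) holds; (⇐) fails.

(⇒) If 84 ∣ m, write m = 84q. Since 84 = 6·14, m = 14·(6q), so 14 ∣ m; and since 84 = 28·3, m = 3·(28q), so 3 ∣ m.

(⇐) This fails: take m = 42. Both 14 ∣ 42 and 3 ∣ 42, yet 42 is not a multiple of 84 (since 42 = 0·84 + 42), so 84 ∤ 42.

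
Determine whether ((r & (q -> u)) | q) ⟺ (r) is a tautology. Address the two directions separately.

Not equivalent: only (⇐) holds.

Forward direction. This fails. Under r = F, u = F, q = T, the left side is true but the right side is false.

Converse. Assume the antecedent. If r is true, (r & (q -> u)) | q reduces to true regardless of the other variables. If r is false, the antecedent cannot hold. Either way (r & (q -> u)) | q holds.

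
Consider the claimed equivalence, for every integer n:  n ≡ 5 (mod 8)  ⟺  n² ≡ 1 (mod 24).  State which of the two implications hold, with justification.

(⇒) This fails: take n = 21. Then 21 ≡ 5 (mod 8), but 21² = 441 ≡ 9 (mod 24), not 1.

(⇐) This fails: take n = 1. Then 1² = 1 ≡ 1 (mod 24), yet 1 ≡ 1 (mod 8), not 5.

Both directions fail.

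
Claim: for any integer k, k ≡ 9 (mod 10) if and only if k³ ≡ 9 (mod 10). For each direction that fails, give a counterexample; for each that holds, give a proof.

(⟸) For the converse, argue contrapositively. If k ≢ 9 (mod 10), then k is congruent to one of 0, 1, 2, 3, 4, 5, 6, 7, 8 modulo 10, and these give k³ ≡ 0, 1, 8, 7, 4, 5, 6, 3, 2 respectively — never 9.

(⟹) Suppose k ≡ 9 (mod 10). Write k = 10j + 9. Then (10j + 9)³ = 1000j³ + 2700j² + 2430j + 729 = 10(100j³ + 270j² + 243j + 72) + 9, so k³ ≡ 9 (mod 10).

Both directions hold.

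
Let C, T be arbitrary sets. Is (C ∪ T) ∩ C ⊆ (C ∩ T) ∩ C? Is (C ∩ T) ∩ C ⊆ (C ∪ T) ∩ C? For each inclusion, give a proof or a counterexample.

(⊆) fails; (⊇) holds.

Forward inclusion. This inclusion fails. Take C = {1}, T = ∅; then 1 ∈ (C ∪ T) ∩ C but 1 ∉ (C ∩ T) ∩ C.

Reverse inclusion. Let x ∈ (C ∩ T) ∩ C. Then x ∈ C ∩ T, from which x ∈ (C ∪ T) ∩ C.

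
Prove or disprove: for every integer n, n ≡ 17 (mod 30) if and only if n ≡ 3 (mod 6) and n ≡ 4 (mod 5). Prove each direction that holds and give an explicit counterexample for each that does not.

(⟹) This fails: n = 17 gives 17 ≡ 17 (mod 30) but 17 ≡ 5 (mod 6), so the conjunction on the right does not hold.

(⟸) This fails: n = 9 satisfies both congruences on the right (9 ≡ 3 mod 6 and 9 ≡ 4 mod 5) yet 9 ≡ 9 (mod 30), not 17.

Both directions fail.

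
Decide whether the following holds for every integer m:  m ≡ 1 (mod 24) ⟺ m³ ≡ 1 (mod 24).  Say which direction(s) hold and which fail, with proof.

(→) Suppose m ≡ 1 (mod 24). Write m = 24j + 1. Then (24j + 1)³ = 13824j³ + 1728j² + 72j + 1 = 24(576j³ + 72j² + 3j) + 1, so m³ ≡ 1 (mod 24).

(←) Conversely, suppose m³ ≡ 1 (mod 24). The only residue r in {0, …, 23} with r³ ≡ 1 (mod 24) is r = 1, so m ≡ 1 (mod 24).

Equivalent; both directions hold.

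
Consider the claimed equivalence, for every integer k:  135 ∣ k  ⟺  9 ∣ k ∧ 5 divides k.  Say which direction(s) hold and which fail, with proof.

[⇒] If 135 ∣ k, write k = 135q. Since 135 = 15·9, k = 9·(15q), so 9 ∣ k; and since 135 = 27·5, k = 5·(27q), so 5 ∣ k.

[⇐] This fails: take k = 45. Both 9 ∣ 45 and 5 ∣ 45, yet 45 is not a multiple of 135 (since 45 = 0·135 + 45), so 135 ∤ 45.

Only the forward direction holds.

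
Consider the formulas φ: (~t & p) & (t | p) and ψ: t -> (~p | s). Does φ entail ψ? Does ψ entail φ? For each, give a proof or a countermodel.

Only the forward implication holds.

(→) Assume the antecedent. If t is true, the antecedent cannot hold. If t is false, t -> (~p | s) reduces to true regardless of the other variables. Either way t -> (~p | s) holds.

(←) This fails. Under t = F, p = F, s = F, the left side is false but the right side is true.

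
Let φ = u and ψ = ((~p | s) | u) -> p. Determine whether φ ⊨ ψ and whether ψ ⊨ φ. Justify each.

(⇒) This fails. Under p = F, s = F, u = T, the left side is true but the right side is false.

(⇐) This fails. Under p = T, s = F, u = F, the left side is false but the right side is true.

Both directions fail.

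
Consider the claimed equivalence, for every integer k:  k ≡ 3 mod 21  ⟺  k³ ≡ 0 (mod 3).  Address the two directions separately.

(⇒) holds; (⇐) fails.

(⟹) Suppose k ≡ 3 (mod 21). Then k³ ≡ 3³ = 27 (mod 21), and since 3 ∣ 21, also k³ ≡ 0 (mod 3).

(⟸) This fails: take k = 0. Then 0³ = 0 ≡ 0 (mod 3), yet 0 ≡ 0 (mod 21), not 3.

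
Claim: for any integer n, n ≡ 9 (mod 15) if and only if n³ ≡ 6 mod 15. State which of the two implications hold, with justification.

Neither direction holds.

(⇒) This fails: take n = 9. Then 9 ≡ 9 (mod 15), but 9³ = 729 ≡ 9 (mod 15), not 6.

(⇐) This fails: take n = 6. Then 6³ = 216 ≡ 6 (mod 15), yet 6 ≡ 6 (mod 15), not 9.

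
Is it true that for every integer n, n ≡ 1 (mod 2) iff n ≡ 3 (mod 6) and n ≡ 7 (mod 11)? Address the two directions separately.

Only the converse holds.

(→) This fails: n = 1 gives 1 ≡ 1 (mod 2) but 1 ≡ 1 (mod 6), so the conjunction on the right does not hold.

(←) Conversely, if n ≡ 3 (mod 6) and n ≡ 7 (mod 11), then by the Chinese remainder theorem n ≡ 51 (mod 66). Since 51 ≡ 1 (mod 2) and 2 ∣ 66, we get n ≡ 1 (mod 2).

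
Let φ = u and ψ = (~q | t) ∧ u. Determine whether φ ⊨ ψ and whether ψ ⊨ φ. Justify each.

Only the reverse direction holds.

[⇐] Assume the antecedent. If t is true, the antecedent forces (t = T, u = T, q = F) or (t = T, u = T, q = T), and u holds there. If t is false, the antecedent forces (t = F, u = T, q = F), and u holds there. Either way u holds.

[⇒] This fails. Under t = F, u = T, q = T, the left side is true but the right side is false.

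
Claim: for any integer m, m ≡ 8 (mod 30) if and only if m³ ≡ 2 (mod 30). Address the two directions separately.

(→) Suppose m ≡ 8 (mod 30). Write m = 30j + 8. Then (30j + 8)³ = 27000j³ + 21600j² + 5760j + 512 = 30(900j³ + 720j² + 192j + 17) + 2, so m³ ≡ 2 (mod 30).

(←) Conversely, suppose m³ ≡ 2 (mod 30). The only residue r in {0, …, 29} with r³ ≡ 2 (mod 30) is r = 8, so m ≡ 8 (mod 30).

The biconditional holds.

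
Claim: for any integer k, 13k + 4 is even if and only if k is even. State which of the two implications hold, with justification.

(→) Suppose 13k + 4 is even. Since 13 is odd, 13k and k have the same parity, so 13k + 4 ≡ k + 4 (mod 2). As 4 is even, 13k + 4 is even exactly when k is even. Thus k is even.

(←) Conversely, suppose k is even; write k = 2j. Then 13k + 4 = 13·(2j) + 4 = 2·13j + 4, which is even.

Both directions hold; the statement is true.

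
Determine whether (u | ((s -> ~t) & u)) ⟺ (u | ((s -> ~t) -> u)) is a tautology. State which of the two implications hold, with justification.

[⇒] Assume the antecedent. If s is true, the antecedent forces (s = T, t = F, u = T) or (s = T, t = T, u = T), and u | ((s -> ~t) -> u) holds there. If s is false, the antecedent forces (s = F, t = F, u = T) or (s = F, t = T, u = T), and u | ((s -> ~t) -> u) holds there. Either way u | ((s -> ~t) -> u) holds.

[⇐] This fails. Under s = T, t = T, u = F, the left side is false but the right side is true.

The forward direction holds; the converse fails.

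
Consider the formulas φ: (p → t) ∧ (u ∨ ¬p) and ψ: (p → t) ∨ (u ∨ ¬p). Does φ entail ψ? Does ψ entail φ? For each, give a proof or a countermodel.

The forward direction holds; the converse fails.

(→) Assume the antecedent. If p is true, the antecedent forces (p = T, u = T, t = T), and (p → t) ∨ (u ∨ ¬p) holds there. If p is false, (p → t) ∨ (u ∨ ¬p) reduces to true regardless of the other variables. Either way (p → t) ∨ (u ∨ ¬p) holds.

(←) This fails. Under p = T, u = T, t = F, the left side is false but the right side is true.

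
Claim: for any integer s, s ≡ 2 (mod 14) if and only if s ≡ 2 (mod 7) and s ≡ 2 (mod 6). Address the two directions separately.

Only the reverse direction holds.

(⟸) If s ≡ 2 (mod 7) and s ≡ 2 (mod 6), then by the Chinese remainder theorem s ≡ 2 (mod 42). Since 2 ≡ 2 (mod 14) and 14 ∣ 42, we get s ≡ 2 (mod 14).

(⟹) This fails: s = 16 gives 16 ≡ 2 (mod 14) but 16 ≡ 4 (mod 6), so the conjunction on the right does not hold.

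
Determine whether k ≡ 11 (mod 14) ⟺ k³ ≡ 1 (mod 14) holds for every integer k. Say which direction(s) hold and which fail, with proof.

(⟹) Suppose k ≡ 11 (mod 14). Write k = 14j + 11. Then (14j + 11)³ = 2744j³ + 6468j² + 5082j + 1331 = 14(196j³ + 462j² + 363j + 95) + 1, so k³ ≡ 1 (mod 14).

(⟸) This fails: take k = 1. Then 1³ = 1 ≡ 1 (mod 14), yet 1 ≡ 1 (mod 14), not 11.

The forward direction holds; the converse fails.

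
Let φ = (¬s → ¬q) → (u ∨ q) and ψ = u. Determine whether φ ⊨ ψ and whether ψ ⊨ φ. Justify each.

Forward direction. This fails. Under q = T, u = F, s = F, the left side is true but the right side is false.

Converse. Assume the antecedent. If q is true, (¬s → ¬q) → (u ∨ q) reduces to true regardless of the other variables. If q is false, the antecedent forces (q = F, u = T, s = F) or (q = F, u = T, s = T), and (¬s → ¬q) → (u ∨ q) holds there. Either way (¬s → ¬q) → (u ∨ q) holds.

The forward direction fails; the converse holds.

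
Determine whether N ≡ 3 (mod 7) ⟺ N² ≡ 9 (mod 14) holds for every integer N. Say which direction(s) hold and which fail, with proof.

(→) This fails: take N = 10. Then 10 ≡ 3 (mod 7), but 10² = 100 ≡ 2 (mod 14), not 9.

(←) This fails: take N = 11. Then 11² = 121 ≡ 9 (mod 14), yet 11 ≡ 4 (mod 7), not 3.

Neither direction holds.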